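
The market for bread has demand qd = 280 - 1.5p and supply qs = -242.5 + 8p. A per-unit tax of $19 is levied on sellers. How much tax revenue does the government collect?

Tax revenue = 3296.5

Pre-tax equilibrium: p* = 55, q* = 197.5.
Tax on sellers shifts supply to qs = -242.5 + 8(p − 19) = -394.5 + 8p.
280 - 1.5p = -394.5 + 8p gives buyer price pb = 71; sellers receive ps = 71 − 19 = 52.
New quantity: q = 280 − 1.5(71) = 173.5.
Revenue = 19 × 173.5 = 3296.5.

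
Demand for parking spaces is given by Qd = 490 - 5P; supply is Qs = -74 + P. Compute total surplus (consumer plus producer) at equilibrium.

Total surplus = 240

Equilibrium: 490 - 5P = -74 + P gives P* = 94, Q* = 20.
Demand choke price: P = 98; supply starts at P = 74.
CS = ½(98 − 94)(20) = 40; PS = ½(94 − 74)(20) = 200.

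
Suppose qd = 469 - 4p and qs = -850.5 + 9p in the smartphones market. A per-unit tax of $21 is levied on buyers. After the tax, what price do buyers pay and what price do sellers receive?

Buyers pay 3017/26, sellers receive 2471/26

Pre-tax equilibrium: p* = 101.5, q* = 63.
Tax on buyers shifts demand to qd = 469 − 4(p + 21) = 385 - 4p.
385 - 4p = -850.5 + 9p gives seller price ps = 2471/26; buyers pay pb = 2471/26 + 21 = 3017/26.
New quantity: q = 469 − 4(3017/26) = 63/13.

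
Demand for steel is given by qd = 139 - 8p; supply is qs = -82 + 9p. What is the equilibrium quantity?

Set qd = qs: 139 - 8p = -82 + 9p.
221 = 17p, so p* = 13.
q* = 139 − 8(13) = 35.

q* = 35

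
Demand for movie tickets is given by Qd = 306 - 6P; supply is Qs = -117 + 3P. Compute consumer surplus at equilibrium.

Consumer surplus = 48

Equilibrium: 306 - 6P = -117 + 3P gives P* = 47, Q* = 24.
Demand choke price (Qd = 0): P = 51.
CS = ½(51 − 47)(24) = 48.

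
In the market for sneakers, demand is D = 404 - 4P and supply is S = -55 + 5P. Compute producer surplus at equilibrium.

Equilibrium: 404 - 4P = -55 + 5P gives P* = 51, Q* = 200.
Supply starts at P = 11 (where S = 0).
PS = ½(51 − 11)(200) = 4000.

Producer surplus = 4000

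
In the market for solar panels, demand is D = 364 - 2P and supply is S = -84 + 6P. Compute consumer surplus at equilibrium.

Consumer surplus = 15876

Equilibrium: 364 - 2P = -84 + 6P gives P* = 56, Q* = 252.
Demand choke price (D = 0): P = 182.
CS = ½(182 − 56)(252) = 15876.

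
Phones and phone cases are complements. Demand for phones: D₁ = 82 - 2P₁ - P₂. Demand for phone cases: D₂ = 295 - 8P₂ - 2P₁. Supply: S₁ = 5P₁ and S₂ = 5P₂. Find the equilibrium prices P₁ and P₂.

P₁ = 771/89, P₂ = 1901/89

Market 1: 82 - 2P₁ - P₂ = 5P₁ → 7P₁ + P₂ = 82.
Market 2: 13P₂ + 2P₁ = 295.
Eliminating P₂: 13×(1) − 1×(2) gives 89P₁ = 771, so P₁ = 771/89.
Back-substitute into (2): P₂ = (295 − 2×771/89) / 13 = 1901/89.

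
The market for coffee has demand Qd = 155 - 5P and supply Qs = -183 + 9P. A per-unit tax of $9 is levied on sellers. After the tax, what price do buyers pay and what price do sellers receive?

Pre-tax equilibrium: P* = 169/7, Q* = 240/7.
Tax on sellers shifts supply to Qs = -183 + 9(P − 9) = -264 + 9P.
155 - 5P = -264 + 9P gives buyer price Pb = 419/14; sellers receive Ps = 419/14 − 9 = 293/14.
New quantity: Q = 155 − 5(419/14) = 75/14.

Buyers pay 419/14, sellers receive 293/14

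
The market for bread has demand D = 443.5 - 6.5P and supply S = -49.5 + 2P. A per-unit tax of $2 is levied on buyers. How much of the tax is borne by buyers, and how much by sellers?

Pre-tax equilibrium: P* = 58, Q* = 66.5.
Tax on buyers shifts demand to D = 443.5 − 6.5(P + 2) = 430.5 - 6.5P.
430.5 - 6.5P = -49.5 + 2P gives seller price Ps = 960/17; buyers pay Pb = 960/17 + 2 = 994/17.
New quantity: Q = 443.5 − 6.5(994/17) = 2157/34.
Buyer burden = 994/17 − 58 = 8/17; seller burden = 58 − 960/17 = 26/17.

Buyers bear 8/17, sellers bear 26/17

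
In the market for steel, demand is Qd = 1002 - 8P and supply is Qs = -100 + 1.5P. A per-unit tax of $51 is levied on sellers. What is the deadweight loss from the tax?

Pre-tax equilibrium: P* = 116, Q* = 74.
Tax on sellers shifts supply to Qs = -100 + 1.5(P − 51) = -176.5 + 1.5P.
1002 - 8P = -176.5 + 1.5P gives buyer price Pb = 2357/19; sellers receive Ps = 2357/19 − 51 = 1388/19.
New quantity: Q = 1002 − 8(2357/19) = 182/19.
DWL = ½ × 51 × (74 − 182/19) = 31212/19.

Deadweight loss = 31212/19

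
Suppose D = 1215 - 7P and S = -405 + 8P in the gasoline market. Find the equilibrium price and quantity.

Set D = S: 1215 - 7P = -405 + 8P.
1620 = 15P, so P* = 108.
Q* = 1215 − 7(108) = 459.

P* = 108, Q* = 459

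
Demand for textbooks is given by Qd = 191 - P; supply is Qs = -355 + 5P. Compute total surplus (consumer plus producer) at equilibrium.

Total surplus = 6000

Equilibrium: 191 - P = -355 + 5P gives P* = 91, Q* = 100.
Demand choke price: P = 191; supply starts at P = 71.
CS = ½(191 − 91)(100) = 5000; PS = ½(91 − 71)(100) = 1000.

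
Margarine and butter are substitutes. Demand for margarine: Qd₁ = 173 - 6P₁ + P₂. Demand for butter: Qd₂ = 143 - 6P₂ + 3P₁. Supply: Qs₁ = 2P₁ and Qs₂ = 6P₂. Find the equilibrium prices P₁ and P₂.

Market 1: 173 - 6P₁ + P₂ = 2P₁ → 8P₁ - P₂ = 173.
Market 2: 12P₂ - 3P₁ = 143.
Eliminating P₂: 12×(1) + 1×(2) gives 93P₁ = 2219, so P₁ = 2219/93.
Back-substitute into (2): P₂ = (143 + 3×2219/93) / 12 = 1663/93.

P₁ = 2219/93, P₂ = 1663/93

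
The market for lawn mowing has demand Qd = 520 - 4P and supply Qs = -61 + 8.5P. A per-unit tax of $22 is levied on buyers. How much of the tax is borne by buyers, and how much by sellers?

Pre-tax equilibrium: P* = 46.48, Q* = 334.08.
Tax on buyers shifts demand to Qd = 520 − 4(P + 22) = 432 - 4P.
432 - 4P = -61 + 8.5P gives seller price Ps = 39.44; buyers pay Pb = 39.44 + 22 = 61.44.
New quantity: Q = 520 − 4(61.44) = 274.24.
Buyer burden = 61.44 − 46.48 = 14.96; seller burden = 46.48 − 39.44 = 7.04.

Buyers bear $14.96, sellers bear $7.04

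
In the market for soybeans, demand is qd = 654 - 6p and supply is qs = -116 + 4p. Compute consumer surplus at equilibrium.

Consumer surplus = 3072

Equilibrium: 654 - 6p = -116 + 4p gives p* = 77, q* = 192.
Demand choke price (qd = 0): p = 109.
CS = ½(109 − 77)(192) = 3072.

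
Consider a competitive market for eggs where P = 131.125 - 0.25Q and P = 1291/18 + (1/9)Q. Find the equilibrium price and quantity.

Set the two price expressions equal: 131.125 - 0.25Q = 1291/18 + (1/9)Q.
4277/72 = (13/36)Q, so Q* = 164.5.
P* = 131.125 − (0.25)(164.5) = 90.

P* = 90, Q* = 164.5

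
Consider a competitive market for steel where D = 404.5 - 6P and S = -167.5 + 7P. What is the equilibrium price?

P* = 44

Set D = S: 404.5 - 6P = -167.5 + 7P.
572 = 13P, so P* = 44.
Q* = 404.5 − 6(44) = 140.5.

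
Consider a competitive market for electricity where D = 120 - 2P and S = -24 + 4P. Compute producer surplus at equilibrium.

Producer surplus = 648

Equilibrium: 120 - 2P = -24 + 4P gives P* = 24, Q* = 72.
Supply starts at P = 6 (where S = 0).
PS = ½(24 − 6)(72) = 648.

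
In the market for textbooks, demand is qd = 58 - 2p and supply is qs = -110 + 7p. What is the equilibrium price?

Set qd = qs: 58 - 2p = -110 + 7p.
168 = 9p, so p* = 56/3.
q* = 58 − 2(56/3) = 62/3.

p* = 56/3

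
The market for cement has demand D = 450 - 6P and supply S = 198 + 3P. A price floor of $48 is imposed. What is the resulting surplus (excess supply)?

Surplus = 180

Equilibrium price would be P* = 28, so the floor at 48 binds.
At P = 48: D = 162, S = 342.
Surplus = 342 − 162 = 180.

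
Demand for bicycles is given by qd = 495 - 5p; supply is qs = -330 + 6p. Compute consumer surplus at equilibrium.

Consumer surplus = 1440

Equilibrium: 495 - 5p = -330 + 6p gives p* = 75, q* = 120.
Demand choke price (qd = 0): p = 99.
CS = ½(99 − 75)(120) = 1440.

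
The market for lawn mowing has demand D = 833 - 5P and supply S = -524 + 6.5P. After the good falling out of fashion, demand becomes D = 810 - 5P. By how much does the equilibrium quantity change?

Original equilibrium: P* = 118, Q* = 243.
New equilibrium: 810 - 5P = -524 + 6.5P, so 1334 = 11.5P and P' = 116; Q' = 810 − 5(116) = 230.
Change in quantity: 230 − 243 = -13.

ΔQ = -13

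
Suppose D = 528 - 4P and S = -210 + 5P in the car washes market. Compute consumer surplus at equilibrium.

Equilibrium: 528 - 4P = -210 + 5P gives P* = 82, Q* = 200.
Demand choke price (D = 0): P = 132.
CS = ½(132 − 82)(200) = 5000.

Consumer surplus = 5000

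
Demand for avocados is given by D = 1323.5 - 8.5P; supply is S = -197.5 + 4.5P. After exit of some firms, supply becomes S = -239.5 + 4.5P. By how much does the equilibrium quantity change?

Original equilibrium: P* = 117, Q* = 329.
New equilibrium: 1323.5 - 8.5P = -239.5 + 4.5P, so 1563 = 13P and P' = 1563/13; Q' = 1323.5 − 8.5(1563/13) = 3920/13.
Change in quantity: 3920/13 − 329 = -357/13.

ΔQ = -357/13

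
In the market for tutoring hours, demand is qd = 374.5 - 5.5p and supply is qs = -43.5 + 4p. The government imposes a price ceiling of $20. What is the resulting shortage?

Equilibrium price would be p* = 44, so the ceiling at 20 binds.
At p = 20: qd = 374.5 − 5.5(20) = 264.5, qs = -43.5 + 4(20) = 36.5.
Shortage = 264.5 − 36.5 = 228.

Shortage = 228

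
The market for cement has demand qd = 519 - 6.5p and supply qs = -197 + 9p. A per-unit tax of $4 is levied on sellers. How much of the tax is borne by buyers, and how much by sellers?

Buyers bear 72/31, sellers bear 52/31

Pre-tax equilibrium: p* = 1432/31, q* = 6781/31.
Tax on sellers shifts supply to qs = -197 + 9(p − 4) = -233 + 9p.
519 - 6.5p = -233 + 9p gives buyer price pb = 1504/31; sellers receive ps = 1504/31 − 4 = 1380/31.
New quantity: q = 519 − 6.5(1504/31) = 6313/31.
Buyer burden = 1504/31 − 1432/31 = 72/31; seller burden = 1432/31 − 1380/31 = 52/31.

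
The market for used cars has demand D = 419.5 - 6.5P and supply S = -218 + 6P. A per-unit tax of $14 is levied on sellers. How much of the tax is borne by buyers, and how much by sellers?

Buyers bear $6.72, sellers bear $7.28

Pre-tax equilibrium: P* = 51, Q* = 88.
Tax on sellers shifts supply to S = -218 + 6(P − 14) = -302 + 6P.
419.5 - 6.5P = -302 + 6P gives buyer price Pb = 57.72; sellers receive Ps = 57.72 − 14 = 43.72.
New quantity: Q = 419.5 − 6.5(57.72) = 44.32.
Buyer burden = 57.72 − 51 = 6.72; seller burden = 51 − 43.72 = 7.28.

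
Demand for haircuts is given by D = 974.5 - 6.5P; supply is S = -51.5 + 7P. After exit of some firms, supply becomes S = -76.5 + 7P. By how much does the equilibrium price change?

ΔP = 50/27

Original equilibrium: P* = 76, Q* = 480.5.
New equilibrium: 974.5 - 6.5P = -76.5 + 7P, so 1051 = 13.5P and P' = 2102/27; Q' = 974.5 − 6.5(2102/27) = 25297/54.
Change in price: 2102/27 − 76 = 50/27.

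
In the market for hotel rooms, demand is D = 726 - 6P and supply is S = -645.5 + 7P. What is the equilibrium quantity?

Q* = 93

Set D = S: 726 - 6P = -645.5 + 7P.
1371.5 = 13P, so P* = 105.5.
Q* = 726 − 6(105.5) = 93.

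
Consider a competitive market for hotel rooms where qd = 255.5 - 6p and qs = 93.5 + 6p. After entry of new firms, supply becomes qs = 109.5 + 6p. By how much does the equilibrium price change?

Δp = -4/3

Original equilibrium: p* = 13.5, q* = 174.5.
New equilibrium: 255.5 - 6p = 109.5 + 6p, so 146 = 12p and p' = 73/6; q' = 255.5 − 6(73/6) = 182.5.
Change in price: 73/6 − 13.5 = -4/3.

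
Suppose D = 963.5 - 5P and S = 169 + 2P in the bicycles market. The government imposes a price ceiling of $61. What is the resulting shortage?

Shortage = 367.5

Equilibrium price would be P* = 113.5, so the ceiling at 61 binds.
At P = 61: D = 963.5 − 5(61) = 658.5, S = 169 + 2(61) = 291.
Shortage = 658.5 − 291 = 367.5.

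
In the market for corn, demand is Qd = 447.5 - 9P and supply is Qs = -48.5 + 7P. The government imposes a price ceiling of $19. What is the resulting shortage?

Equilibrium price would be P* = 31, so the ceiling at 19 binds.
At P = 19: Qd = 447.5 − 9(19) = 276.5, Qs = -48.5 + 7(19) = 84.5.
Shortage = 276.5 − 84.5 = 192.

Shortage = 192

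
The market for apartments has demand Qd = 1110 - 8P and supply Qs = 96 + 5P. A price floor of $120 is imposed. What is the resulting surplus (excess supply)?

Surplus = 546

Equilibrium price would be P* = 78, so the floor at 120 binds.
At P = 120: Qd = 150, Qs = 696.
Surplus = 696 − 150 = 546.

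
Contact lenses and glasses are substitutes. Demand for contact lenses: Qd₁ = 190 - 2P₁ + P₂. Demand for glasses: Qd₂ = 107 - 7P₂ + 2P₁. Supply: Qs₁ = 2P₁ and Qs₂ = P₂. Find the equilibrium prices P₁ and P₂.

Market 1: 190 - 2P₁ + P₂ = 2P₁ → 4P₁ - P₂ = 190.
Market 2: 8P₂ - 2P₁ = 107.
Eliminating P₂: 8×(1) + 1×(2) gives 30P₁ = 1627, so P₁ = 1627/30.
Back-substitute into (2): P₂ = (107 + 2×1627/30) / 8 = 404/15.

P₁ = 1627/30, P₂ = 404/15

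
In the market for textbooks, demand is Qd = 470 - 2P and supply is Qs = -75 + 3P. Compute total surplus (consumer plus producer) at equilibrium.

Equilibrium: 470 - 2P = -75 + 3P gives P* = 109, Q* = 252.
Demand choke price: P = 235; supply starts at P = 25.
CS = ½(235 − 109)(252) = 15876; PS = ½(109 − 25)(252) = 10584.

Total surplus = 26460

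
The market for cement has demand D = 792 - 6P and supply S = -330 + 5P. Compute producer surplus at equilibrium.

Producer surplus = 3240

Equilibrium: 792 - 6P = -330 + 5P gives P* = 102, Q* = 180.
Supply starts at P = 66 (where S = 0).
PS = ½(102 − 66)(180) = 3240.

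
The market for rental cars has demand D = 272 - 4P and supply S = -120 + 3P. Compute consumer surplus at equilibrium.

Consumer surplus = 288

Equilibrium: 272 - 4P = -120 + 3P gives P* = 56, Q* = 48.
Demand choke price (D = 0): P = 68.
CS = ½(68 − 56)(48) = 288.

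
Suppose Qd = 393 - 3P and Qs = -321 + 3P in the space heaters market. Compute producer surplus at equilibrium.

Equilibrium: 393 - 3P = -321 + 3P gives P* = 119, Q* = 36.
Supply starts at P = 107 (where Qs = 0).
PS = ½(119 − 107)(36) = 216.

Producer surplus = 216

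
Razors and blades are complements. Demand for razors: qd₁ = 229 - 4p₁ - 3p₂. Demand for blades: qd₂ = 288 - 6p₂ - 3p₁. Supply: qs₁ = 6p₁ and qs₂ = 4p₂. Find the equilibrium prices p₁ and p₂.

p₁ = 1426/91, p₂ = 2193/91

Market 1: 229 - 4p₁ - 3p₂ = 6p₁ → 10p₁ + 3p₂ = 229.
Market 2: 10p₂ + 3p₁ = 288.
Eliminating p₂: 10×(1) − 3×(2) gives 91p₁ = 1426, so p₁ = 1426/91.
Back-substitute into (2): p₂ = (288 − 3×1426/91) / 10 = 2193/91.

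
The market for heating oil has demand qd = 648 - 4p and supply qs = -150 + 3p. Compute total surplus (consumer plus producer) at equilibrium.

Equilibrium: 648 - 4p = -150 + 3p gives p* = 114, q* = 192.
Demand choke price: p = 162; supply starts at p = 50.
CS = ½(162 − 114)(192) = 4608; PS = ½(114 − 50)(192) = 6144.

Total surplus = 10752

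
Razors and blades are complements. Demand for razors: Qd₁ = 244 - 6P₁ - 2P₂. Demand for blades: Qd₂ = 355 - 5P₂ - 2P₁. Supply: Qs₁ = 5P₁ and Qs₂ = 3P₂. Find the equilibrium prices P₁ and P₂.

P₁ = 207/14, P₂ = 1139/28

Market 1: 244 - 6P₁ - 2P₂ = 5P₁ → 11P₁ + 2P₂ = 244.
Market 2: 8P₂ + 2P₁ = 355.
Eliminating P₂: 8×(1) − 2×(2) gives 84P₁ = 1242, so P₁ = 207/14.
Back-substitute into (2): P₂ = (355 − 2×207/14) / 8 = 1139/28.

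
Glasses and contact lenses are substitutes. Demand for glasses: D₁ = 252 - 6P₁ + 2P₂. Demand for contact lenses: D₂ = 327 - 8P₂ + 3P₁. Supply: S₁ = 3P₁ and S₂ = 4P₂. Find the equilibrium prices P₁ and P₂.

Market 1: 252 - 6P₁ + 2P₂ = 3P₁ → 9P₁ - 2P₂ = 252.
Market 2: 12P₂ - 3P₁ = 327.
Eliminating P₂: 12×(1) + 2×(2) gives 102P₁ = 3678, so P₁ = 613/17.
Back-substitute into (2): P₂ = (327 + 3×613/17) / 12 = 1233/34.

P₁ = 613/17, P₂ = 1233/34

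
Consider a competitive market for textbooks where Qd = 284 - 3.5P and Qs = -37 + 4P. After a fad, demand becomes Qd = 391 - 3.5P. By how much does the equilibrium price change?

ΔP = 214/15

Original equilibrium: P* = 42.8, Q* = 134.2.
New equilibrium: 391 - 3.5P = -37 + 4P, so 428 = 7.5P and P' = 856/15; Q' = 391 − 3.5(856/15) = 2869/15.
Change in price: 856/15 − 42.8 = 214/15.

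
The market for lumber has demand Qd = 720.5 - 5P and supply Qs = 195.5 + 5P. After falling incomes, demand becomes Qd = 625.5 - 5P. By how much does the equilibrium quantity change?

ΔQ = -47.5

Original equilibrium: P* = 52.5, Q* = 458.
New equilibrium: 625.5 - 5P = 195.5 + 5P, so 430 = 10P and P' = 43; Q' = 625.5 − 5(43) = 410.5.
Change in quantity: 410.5 − 458 = -47.5.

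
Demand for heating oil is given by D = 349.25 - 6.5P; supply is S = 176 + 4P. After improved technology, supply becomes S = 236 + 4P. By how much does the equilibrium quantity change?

ΔQ = 260/7

Original equilibrium: P* = 16.5, Q* = 242.
New equilibrium: 349.25 - 6.5P = 236 + 4P, so 113.25 = 10.5P and P' = 151/14; Q' = 349.25 − 6.5(151/14) = 1954/7.
Change in quantity: 1954/7 − 242 = 260/7.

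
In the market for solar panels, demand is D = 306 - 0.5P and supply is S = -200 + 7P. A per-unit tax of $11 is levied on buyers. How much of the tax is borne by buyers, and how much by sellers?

Pre-tax equilibrium: P* = 1012/15, Q* = 4084/15.
Tax on buyers shifts demand to D = 306 − 0.5(P + 11) = 300.5 - 0.5P.
300.5 - 0.5P = -200 + 7P gives seller price Ps = 1001/15; buyers pay Pb = 1001/15 + 11 = 1166/15.
New quantity: Q = 306 − 0.5(1166/15) = 4007/15.
Buyer burden = 1166/15 − 1012/15 = 154/15; seller burden = 1012/15 − 1001/15 = 11/15.

Buyers bear 154/15, sellers bear 11/15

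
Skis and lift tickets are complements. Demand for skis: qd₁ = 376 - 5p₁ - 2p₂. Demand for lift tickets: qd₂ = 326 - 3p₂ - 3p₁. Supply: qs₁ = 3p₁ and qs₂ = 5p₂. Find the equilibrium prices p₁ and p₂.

p₁ = 1178/29, p₂ = 740/29

Market 1: 376 - 5p₁ - 2p₂ = 3p₁ → 8p₁ + 2p₂ = 376.
Market 2: 8p₂ + 3p₁ = 326.
Eliminating p₂: 8×(1) − 2×(2) gives 58p₁ = 2356, so p₁ = 1178/29.
Back-substitute into (2): p₂ = (326 − 3×1178/29) / 8 = 740/29.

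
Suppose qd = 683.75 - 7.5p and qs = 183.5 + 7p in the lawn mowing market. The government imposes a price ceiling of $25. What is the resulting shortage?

Equilibrium price would be p* = 34.5, so the ceiling at 25 binds.
At p = 25: qd = 683.75 − 7.5(25) = 496.25, qs = 183.5 + 7(25) = 358.5.
Shortage = 496.25 − 358.5 = 137.75.

Shortage = 137.75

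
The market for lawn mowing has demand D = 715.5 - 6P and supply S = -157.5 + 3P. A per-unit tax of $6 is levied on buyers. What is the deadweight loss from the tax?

Pre-tax equilibrium: P* = 97, Q* = 133.5.
Tax on buyers shifts demand to D = 715.5 − 6(P + 6) = 679.5 - 6P.
679.5 - 6P = -157.5 + 3P gives seller price Ps = 93; buyers pay Pb = 93 + 6 = 99.
New quantity: Q = 715.5 − 6(99) = 121.5.
DWL = ½ × 6 × (133.5 − 121.5) = 36.

Deadweight loss = 36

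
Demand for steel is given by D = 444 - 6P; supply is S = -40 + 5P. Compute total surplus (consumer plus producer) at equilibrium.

Equilibrium: 444 - 6P = -40 + 5P gives P* = 44, Q* = 180.
Demand choke price: P = 74; supply starts at P = 8.
CS = ½(74 − 44)(180) = 2700; PS = ½(44 − 8)(180) = 3240.

Total surplus = 5940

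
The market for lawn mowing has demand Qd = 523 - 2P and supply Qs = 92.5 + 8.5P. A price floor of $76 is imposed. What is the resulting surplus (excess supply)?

Equilibrium price would be P* = 41, so the floor at 76 binds.
At P = 76: Qd = 371, Qs = 738.5.
Surplus = 738.5 − 371 = 367.5.

Surplus = 367.5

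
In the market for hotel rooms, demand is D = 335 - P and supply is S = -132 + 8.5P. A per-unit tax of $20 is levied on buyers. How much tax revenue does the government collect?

Tax revenue = 101820/19

Pre-tax equilibrium: P* = 934/19, Q* = 5431/19.
Tax on buyers shifts demand to D = 335 − 1(P + 20) = 315 - P.
315 - P = -132 + 8.5P gives seller price Ps = 894/19; buyers pay Pb = 894/19 + 20 = 1274/19.
New quantity: Q = 335 − 1(1274/19) = 5091/19.
Revenue = 20 × 5091/19 = 101820/19.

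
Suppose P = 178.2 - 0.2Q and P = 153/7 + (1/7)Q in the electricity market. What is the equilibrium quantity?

Q* = 456

Set the two price expressions equal: 178.2 - 0.2Q = 153/7 + (1/7)Q.
5472/35 = (12/35)Q, so Q* = 456.
P* = 178.2 − (0.2)(456) = 87.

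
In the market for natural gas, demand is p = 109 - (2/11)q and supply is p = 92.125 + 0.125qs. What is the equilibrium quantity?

q* = 55

Set the two price expressions equal: 109 - (2/11)q = 92.125 + 0.125q.
16.875 = (27/88)q, so q* = 55.
p* = 109 − (2/11)(55) = 99.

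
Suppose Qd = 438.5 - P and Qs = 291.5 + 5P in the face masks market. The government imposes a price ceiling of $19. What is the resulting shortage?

Shortage = 33

Equilibrium price would be P* = 24.5, so the ceiling at 19 binds.
At P = 19: Qd = 438.5 − 1(19) = 419.5, Qs = 291.5 + 5(19) = 386.5.
Shortage = 419.5 − 386.5 = 33.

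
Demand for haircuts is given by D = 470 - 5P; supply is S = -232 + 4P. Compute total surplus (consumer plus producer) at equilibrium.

Total surplus = 1440

Equilibrium: 470 - 5P = -232 + 4P gives P* = 78, Q* = 80.
Demand choke price: P = 94; supply starts at P = 58.
CS = ½(94 − 78)(80) = 640; PS = ½(78 − 58)(80) = 800.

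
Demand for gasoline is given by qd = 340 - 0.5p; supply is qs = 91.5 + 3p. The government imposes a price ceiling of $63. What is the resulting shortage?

Shortage = 28

Equilibrium price would be p* = 71, so the ceiling at 63 binds.
At p = 63: qd = 340 − 0.5(63) = 308.5, qs = 91.5 + 3(63) = 280.5.
Shortage = 308.5 − 280.5 = 28.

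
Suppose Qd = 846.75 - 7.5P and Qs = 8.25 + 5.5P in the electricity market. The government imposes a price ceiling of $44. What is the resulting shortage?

Equilibrium price would be P* = 64.5, so the ceiling at 44 binds.
At P = 44: Qd = 846.75 − 7.5(44) = 516.75, Qs = 8.25 + 5.5(44) = 250.25.
Shortage = 516.75 − 250.25 = 266.5.

Shortage = 266.5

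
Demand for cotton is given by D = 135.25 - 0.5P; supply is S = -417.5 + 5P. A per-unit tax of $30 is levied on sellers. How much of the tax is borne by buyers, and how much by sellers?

Pre-tax equilibrium: P* = 100.5, Q* = 85.
Tax on sellers shifts supply to S = -417.5 + 5(P − 30) = -567.5 + 5P.
135.25 - 0.5P = -567.5 + 5P gives buyer price Pb = 2811/22; sellers receive Ps = 2811/22 − 30 = 2151/22.
New quantity: Q = 135.25 − 0.5(2811/22) = 785/11.
Buyer burden = 2811/22 − 100.5 = 300/11; seller burden = 100.5 − 2151/22 = 30/11.

Buyers bear 300/11, sellers bear 30/11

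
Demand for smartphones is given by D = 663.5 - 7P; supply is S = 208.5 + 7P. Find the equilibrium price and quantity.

P* = 32.5, Q* = 436

Set D = S: 663.5 - 7P = 208.5 + 7P.
455 = 14P, so P* = 32.5.
Q* = 663.5 − 7(32.5) = 436.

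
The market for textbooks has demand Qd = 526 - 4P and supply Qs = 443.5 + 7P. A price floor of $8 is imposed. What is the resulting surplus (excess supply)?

Equilibrium price would be P* = 7.5, so the floor at 8 binds.
At P = 8: Qd = 494, Qs = 499.5.
Surplus = 499.5 − 494 = 5.5.

Surplus = 5.5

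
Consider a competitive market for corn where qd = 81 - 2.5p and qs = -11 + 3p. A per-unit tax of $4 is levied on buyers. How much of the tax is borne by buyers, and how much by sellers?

Pre-tax equilibrium: p* = 184/11, q* = 431/11.
Tax on buyers shifts demand to qd = 81 − 2.5(p + 4) = 71 - 2.5p.
71 - 2.5p = -11 + 3p gives seller price ps = 164/11; buyers pay pb = 164/11 + 4 = 208/11.
New quantity: q = 81 − 2.5(208/11) = 371/11.
Buyer burden = 208/11 − 184/11 = 24/11; seller burden = 184/11 − 164/11 = 20/11.

Buyers bear 24/11, sellers bear 20/11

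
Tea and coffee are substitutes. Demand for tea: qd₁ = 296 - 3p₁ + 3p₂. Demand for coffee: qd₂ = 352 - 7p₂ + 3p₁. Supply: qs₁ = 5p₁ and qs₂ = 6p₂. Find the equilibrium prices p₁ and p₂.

Market 1: 296 - 3p₁ + 3p₂ = 5p₁ → 8p₁ - 3p₂ = 296.
Market 2: 13p₂ - 3p₁ = 352.
Eliminating p₂: 13×(1) + 3×(2) gives 95p₁ = 4904, so p₁ = 4904/95.
Back-substitute into (2): p₂ = (352 + 3×4904/95) / 13 = 3704/95.

p₁ = 4904/95, p₂ = 3704/95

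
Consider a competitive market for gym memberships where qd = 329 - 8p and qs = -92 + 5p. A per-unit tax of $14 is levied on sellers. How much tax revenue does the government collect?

Tax revenue = 4886/13

Pre-tax equilibrium: p* = 421/13, q* = 909/13.
Tax on sellers shifts supply to qs = -92 + 5(p − 14) = -162 + 5p.
329 - 8p = -162 + 5p gives buyer price pb = 491/13; sellers receive ps = 491/13 − 14 = 309/13.
New quantity: q = 329 − 8(491/13) = 349/13.
Revenue = 14 × 349/13 = 4886/13.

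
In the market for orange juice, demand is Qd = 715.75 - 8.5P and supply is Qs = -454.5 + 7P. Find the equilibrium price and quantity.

Set Qd = Qs: 715.75 - 8.5P = -454.5 + 7P.
1170.25 = 15.5P, so P* = 75.5.
Q* = 715.75 − 8.5(75.5) = 74.

P* = 75.5, Q* = 74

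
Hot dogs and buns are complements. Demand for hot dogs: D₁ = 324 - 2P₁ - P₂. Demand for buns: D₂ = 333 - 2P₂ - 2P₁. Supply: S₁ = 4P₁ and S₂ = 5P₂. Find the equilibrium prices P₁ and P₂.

P₁ = 48.375, P₂ = 33.75

Market 1: 324 - 2P₁ - P₂ = 4P₁ → 6P₁ + P₂ = 324.
Market 2: 7P₂ + 2P₁ = 333.
Eliminating P₂: 7×(1) − 1×(2) gives 40P₁ = 1935, so P₁ = 48.375.
Back-substitute into (2): P₂ = (333 − 2×48.375) / 7 = 33.75.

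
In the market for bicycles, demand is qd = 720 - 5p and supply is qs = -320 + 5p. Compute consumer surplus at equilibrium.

Equilibrium: 720 - 5p = -320 + 5p gives p* = 104, q* = 200.
Demand choke price (qd = 0): p = 144.
CS = ½(144 − 104)(200) = 4000.

Consumer surplus = 4000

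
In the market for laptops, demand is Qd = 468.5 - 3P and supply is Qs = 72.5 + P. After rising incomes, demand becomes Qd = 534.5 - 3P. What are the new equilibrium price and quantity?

P' = 115.5, Q' = 188

Original equilibrium: P* = 99, Q* = 171.5.
New equilibrium: 534.5 - 3P = 72.5 + P, so 462 = 4P and P' = 115.5; Q' = 534.5 − 3(115.5) = 188.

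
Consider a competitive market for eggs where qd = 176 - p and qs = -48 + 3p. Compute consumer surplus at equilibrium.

Consumer surplus = 7200

Equilibrium: 176 - p = -48 + 3p gives p* = 56, q* = 120.
Demand choke price (qd = 0): p = 176.
CS = ½(176 − 56)(120) = 7200.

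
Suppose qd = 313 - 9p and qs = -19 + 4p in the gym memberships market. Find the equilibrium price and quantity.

p* = 332/13, q* = 1081/13

Set qd = qs: 313 - 9p = -19 + 4p.
332 = 13p, so p* = 332/13.
q* = 313 − 9(332/13) = 1081/13.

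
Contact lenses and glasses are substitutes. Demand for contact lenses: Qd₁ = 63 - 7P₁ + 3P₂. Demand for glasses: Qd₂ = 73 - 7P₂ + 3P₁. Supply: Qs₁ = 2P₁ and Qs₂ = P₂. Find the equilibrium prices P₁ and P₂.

Market 1: 63 - 7P₁ + 3P₂ = 2P₁ → 9P₁ - 3P₂ = 63.
Market 2: 8P₂ - 3P₁ = 73.
Eliminating P₂: 8×(1) + 3×(2) gives 63P₁ = 723, so P₁ = 241/21.
Back-substitute into (2): P₂ = (73 + 3×241/21) / 8 = 94/7.

P₁ = 241/21, P₂ = 94/7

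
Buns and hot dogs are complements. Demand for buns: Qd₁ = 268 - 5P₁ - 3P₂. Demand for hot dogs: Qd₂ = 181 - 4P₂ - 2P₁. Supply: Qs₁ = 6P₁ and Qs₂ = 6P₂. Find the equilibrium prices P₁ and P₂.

P₁ = 2137/104, P₂ = 1455/104

Market 1: 268 - 5P₁ - 3P₂ = 6P₁ → 11P₁ + 3P₂ = 268.
Market 2: 10P₂ + 2P₁ = 181.
Eliminating P₂: 10×(1) − 3×(2) gives 104P₁ = 2137, so P₁ = 2137/104.
Back-substitute into (2): P₂ = (181 − 2×2137/104) / 10 = 1455/104.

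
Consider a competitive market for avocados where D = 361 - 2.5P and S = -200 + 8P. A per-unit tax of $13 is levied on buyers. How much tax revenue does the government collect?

Tax revenue = 7904/3

Pre-tax equilibrium: P* = 374/7, Q* = 1592/7.
Tax on buyers shifts demand to D = 361 − 2.5(P + 13) = 328.5 - 2.5P.
328.5 - 2.5P = -200 + 8P gives seller price Ps = 151/3; buyers pay Pb = 151/3 + 13 = 190/3.
New quantity: Q = 361 − 2.5(190/3) = 608/3.
Revenue = 13 × 608/3 = 7904/3.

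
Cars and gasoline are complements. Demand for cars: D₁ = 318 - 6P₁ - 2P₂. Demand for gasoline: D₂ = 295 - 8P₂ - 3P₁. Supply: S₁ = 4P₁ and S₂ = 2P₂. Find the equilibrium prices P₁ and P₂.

Market 1: 318 - 6P₁ - 2P₂ = 4P₁ → 10P₁ + 2P₂ = 318.
Market 2: 10P₂ + 3P₁ = 295.
Eliminating P₂: 10×(1) − 2×(2) gives 94P₁ = 2590, so P₁ = 1295/47.
Back-substitute into (2): P₂ = (295 − 3×1295/47) / 10 = 998/47.

P₁ = 1295/47, P₂ = 998/47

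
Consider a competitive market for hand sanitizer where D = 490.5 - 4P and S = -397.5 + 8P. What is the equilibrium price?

Set D = S: 490.5 - 4P = -397.5 + 8P.
888 = 12P, so P* = 74.
Q* = 490.5 − 4(74) = 194.5.

P* = 74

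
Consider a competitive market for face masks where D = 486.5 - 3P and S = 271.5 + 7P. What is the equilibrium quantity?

Set D = S: 486.5 - 3P = 271.5 + 7P.
215 = 10P, so P* = 21.5.
Q* = 486.5 − 3(21.5) = 422.

Q* = 422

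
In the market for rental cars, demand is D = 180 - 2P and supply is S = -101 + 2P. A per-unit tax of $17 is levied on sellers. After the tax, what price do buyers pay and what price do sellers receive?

Pre-tax equilibrium: P* = 70.25, Q* = 39.5.
Tax on sellers shifts supply to S = -101 + 2(P − 17) = -135 + 2P.
180 - 2P = -135 + 2P gives buyer price Pb = 78.75; sellers receive Ps = 78.75 − 17 = 61.75.
New quantity: Q = 180 − 2(78.75) = 22.5.

Buyers pay $78.75, sellers receive $61.75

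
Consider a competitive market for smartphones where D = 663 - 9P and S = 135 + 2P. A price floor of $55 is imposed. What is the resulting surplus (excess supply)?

Equilibrium price would be P* = 48, so the floor at 55 binds.
At P = 55: D = 168, S = 245.
Surplus = 245 − 168 = 77.

Surplus = 77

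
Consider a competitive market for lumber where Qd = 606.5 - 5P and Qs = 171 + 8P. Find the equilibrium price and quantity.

P* = 33.5, Q* = 439

Set Qd = Qs: 606.5 - 5P = 171 + 8P.
435.5 = 13P, so P* = 33.5.
Q* = 606.5 − 5(33.5) = 439.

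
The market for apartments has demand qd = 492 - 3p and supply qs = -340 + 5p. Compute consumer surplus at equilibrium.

Consumer surplus = 5400

Equilibrium: 492 - 3p = -340 + 5p gives p* = 104, q* = 180.
Demand choke price (qd = 0): p = 164.
CS = ½(164 − 104)(180) = 5400.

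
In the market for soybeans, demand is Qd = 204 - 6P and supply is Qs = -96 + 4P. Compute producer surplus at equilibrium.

Producer surplus = 72

Equilibrium: 204 - 6P = -96 + 4P gives P* = 30, Q* = 24.
Supply starts at P = 24 (where Qs = 0).
PS = ½(30 − 24)(24) = 72.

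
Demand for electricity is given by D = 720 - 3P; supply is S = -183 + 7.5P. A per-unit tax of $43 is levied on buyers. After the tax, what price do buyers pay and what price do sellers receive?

Pre-tax equilibrium: P* = 86, Q* = 462.
Tax on buyers shifts demand to D = 720 − 3(P + 43) = 591 - 3P.
591 - 3P = -183 + 7.5P gives seller price Ps = 516/7; buyers pay Pb = 516/7 + 43 = 817/7.
New quantity: Q = 720 − 3(817/7) = 2589/7.

Buyers pay 817/7, sellers receive 516/7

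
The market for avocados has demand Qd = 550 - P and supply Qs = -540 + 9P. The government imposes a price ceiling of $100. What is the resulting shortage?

Equilibrium price would be P* = 109, so the ceiling at 100 binds.
At P = 100: Qd = 550 − 1(100) = 450, Qs = -540 + 9(100) = 360.
Shortage = 450 − 360 = 90.

Shortage = 90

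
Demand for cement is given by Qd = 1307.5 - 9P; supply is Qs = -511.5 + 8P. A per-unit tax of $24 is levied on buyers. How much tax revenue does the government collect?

Pre-tax equilibrium: P* = 107, Q* = 344.5.
Tax on buyers shifts demand to Qd = 1307.5 − 9(P + 24) = 1091.5 - 9P.
1091.5 - 9P = -511.5 + 8P gives seller price Ps = 1603/17; buyers pay Pb = 1603/17 + 24 = 2011/17.
New quantity: Q = 1307.5 − 9(2011/17) = 8257/34.
Revenue = 24 × 8257/34 = 99084/17.

Tax revenue = 99084/17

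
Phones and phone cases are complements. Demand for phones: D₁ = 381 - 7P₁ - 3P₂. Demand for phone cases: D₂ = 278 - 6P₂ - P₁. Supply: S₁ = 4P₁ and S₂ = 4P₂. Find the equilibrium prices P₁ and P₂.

P₁ = 2976/107, P₂ = 2677/107

Market 1: 381 - 7P₁ - 3P₂ = 4P₁ → 11P₁ + 3P₂ = 381.
Market 2: 10P₂ + P₁ = 278.
Eliminating P₂: 10×(1) − 3×(2) gives 107P₁ = 2976, so P₁ = 2976/107.
Back-substitute into (2): P₂ = (278 − 1×2976/107) / 10 = 2677/107.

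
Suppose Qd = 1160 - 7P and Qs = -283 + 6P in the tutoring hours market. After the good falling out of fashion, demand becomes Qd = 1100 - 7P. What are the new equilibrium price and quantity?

P' = 1383/13, Q' = 4619/13

Original equilibrium: P* = 111, Q* = 383.
New equilibrium: 1100 - 7P = -283 + 6P, so 1383 = 13P and P' = 1383/13; Q' = 1100 − 7(1383/13) = 4619/13.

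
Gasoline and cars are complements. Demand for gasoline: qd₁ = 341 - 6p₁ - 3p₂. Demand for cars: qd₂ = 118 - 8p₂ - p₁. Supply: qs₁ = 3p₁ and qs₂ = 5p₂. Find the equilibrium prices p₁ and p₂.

Market 1: 341 - 6p₁ - 3p₂ = 3p₁ → 9p₁ + 3p₂ = 341.
Market 2: 13p₂ + p₁ = 118.
Eliminating p₂: 13×(1) − 3×(2) gives 114p₁ = 4079, so p₁ = 4079/114.
Back-substitute into (2): p₂ = (118 − 1×4079/114) / 13 = 721/114.

p₁ = 4079/114, p₂ = 721/114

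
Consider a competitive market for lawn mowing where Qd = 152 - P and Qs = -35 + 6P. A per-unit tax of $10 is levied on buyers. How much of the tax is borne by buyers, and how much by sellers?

Buyers bear 60/7, sellers bear 10/7

Pre-tax equilibrium: P* = 187/7, Q* = 877/7.
Tax on buyers shifts demand to Qd = 152 − 1(P + 10) = 142 - P.
142 - P = -35 + 6P gives seller price Ps = 177/7; buyers pay Pb = 177/7 + 10 = 247/7.
New quantity: Q = 152 − 1(247/7) = 817/7.
Buyer burden = 247/7 − 187/7 = 60/7; seller burden = 187/7 − 177/7 = 10/7.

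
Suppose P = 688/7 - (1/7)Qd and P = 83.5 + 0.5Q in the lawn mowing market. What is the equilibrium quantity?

Set the two price expressions equal: 688/7 - (1/7)Q = 83.5 + 0.5Q.
207/14 = (9/14)Q, so Q* = 23.
P* = 688/7 − (1/7)(23) = 95.

Q* = 23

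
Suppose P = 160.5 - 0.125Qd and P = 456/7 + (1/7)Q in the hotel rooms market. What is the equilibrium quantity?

Set the two price expressions equal: 160.5 - 0.125Q = 456/7 + (1/7)Q.
1335/14 = (15/56)Q, so Q* = 356.
P* = 160.5 − (0.125)(356) = 116.

Q* = 356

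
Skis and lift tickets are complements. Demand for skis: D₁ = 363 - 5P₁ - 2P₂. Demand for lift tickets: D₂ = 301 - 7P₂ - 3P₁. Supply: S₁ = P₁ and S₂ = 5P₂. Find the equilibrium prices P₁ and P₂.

P₁ = 1877/33, P₂ = 239/22

Market 1: 363 - 5P₁ - 2P₂ = P₁ → 6P₁ + 2P₂ = 363.
Market 2: 12P₂ + 3P₁ = 301.
Eliminating P₂: 12×(1) − 2×(2) gives 66P₁ = 3754, so P₁ = 1877/33.
Back-substitute into (2): P₂ = (301 − 3×1877/33) / 12 = 239/22.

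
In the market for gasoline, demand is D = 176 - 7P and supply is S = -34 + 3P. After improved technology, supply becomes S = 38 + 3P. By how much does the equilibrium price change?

ΔP = -7.2

Original equilibrium: P* = 21, Q* = 29.
New equilibrium: 176 - 7P = 38 + 3P, so 138 = 10P and P' = 13.8; Q' = 176 − 7(13.8) = 79.4.
Change in price: 13.8 − 21 = -7.2.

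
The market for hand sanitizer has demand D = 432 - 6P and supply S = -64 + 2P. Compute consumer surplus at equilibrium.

Consumer surplus = 300

Equilibrium: 432 - 6P = -64 + 2P gives P* = 62, Q* = 60.
Demand choke price (D = 0): P = 72.
CS = ½(72 − 62)(60) = 300.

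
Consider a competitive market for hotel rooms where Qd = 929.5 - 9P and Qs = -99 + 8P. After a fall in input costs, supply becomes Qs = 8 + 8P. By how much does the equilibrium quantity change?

Original equilibrium: P* = 60.5, Q* = 385.
New equilibrium: 929.5 - 9P = 8 + 8P, so 921.5 = 17P and P' = 1843/34; Q' = 929.5 − 9(1843/34) = 7508/17.
Change in quantity: 7508/17 − 385 = 963/17.

ΔQ = 963/17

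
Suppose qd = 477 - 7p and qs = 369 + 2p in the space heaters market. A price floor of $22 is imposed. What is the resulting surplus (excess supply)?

Equilibrium price would be p* = 12, so the floor at 22 binds.
At p = 22: qd = 323, qs = 413.
Surplus = 413 − 323 = 90.

Surplus = 90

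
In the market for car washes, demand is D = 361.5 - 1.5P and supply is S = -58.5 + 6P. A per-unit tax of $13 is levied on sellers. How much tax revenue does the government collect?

Tax revenue = 3404.7

Pre-tax equilibrium: P* = 56, Q* = 277.5.
Tax on sellers shifts supply to S = -58.5 + 6(P − 13) = -136.5 + 6P.
361.5 - 1.5P = -136.5 + 6P gives buyer price Pb = 66.4; sellers receive Ps = 66.4 − 13 = 53.4.
New quantity: Q = 361.5 − 1.5(66.4) = 261.9.
Revenue = 13 × 261.9 = 3404.7.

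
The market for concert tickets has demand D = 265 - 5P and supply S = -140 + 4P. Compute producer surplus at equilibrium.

Equilibrium: 265 - 5P = -140 + 4P gives P* = 45, Q* = 40.
Supply starts at P = 35 (where S = 0).
PS = ½(45 − 35)(40) = 200.

Producer surplus = 200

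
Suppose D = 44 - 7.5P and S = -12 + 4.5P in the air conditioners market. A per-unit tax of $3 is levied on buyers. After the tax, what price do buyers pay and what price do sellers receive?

Buyers pay 139/24, sellers receive 67/24

Pre-tax equilibrium: P* = 14/3, Q* = 9.
Tax on buyers shifts demand to D = 44 − 7.5(P + 3) = 21.5 - 7.5P.
21.5 - 7.5P = -12 + 4.5P gives seller price Ps = 67/24; buyers pay Pb = 67/24 + 3 = 139/24.
New quantity: Q = 44 − 7.5(139/24) = 0.5625.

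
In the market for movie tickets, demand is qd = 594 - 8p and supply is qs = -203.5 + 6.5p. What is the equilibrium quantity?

q* = 154

Set qd = qs: 594 - 8p = -203.5 + 6.5p.
797.5 = 14.5p, so p* = 55.
q* = 594 − 8(55) = 154.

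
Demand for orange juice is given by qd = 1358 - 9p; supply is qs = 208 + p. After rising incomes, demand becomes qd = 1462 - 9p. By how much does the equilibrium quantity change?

Δq = 10.4

Original equilibrium: p* = 115, q* = 323.
New equilibrium: 1462 - 9p = 208 + p, so 1254 = 10p and p' = 125.4; q' = 1462 − 9(125.4) = 333.4.
Change in quantity: 333.4 − 323 = 10.4.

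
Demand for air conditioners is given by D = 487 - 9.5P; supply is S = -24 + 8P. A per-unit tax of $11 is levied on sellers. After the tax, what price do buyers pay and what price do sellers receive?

Buyers pay 1198/35, sellers receive 813/35

Pre-tax equilibrium: P* = 29.2, Q* = 209.6.
Tax on sellers shifts supply to S = -24 + 8(P − 11) = -112 + 8P.
487 - 9.5P = -112 + 8P gives buyer price Pb = 1198/35; sellers receive Ps = 1198/35 − 11 = 813/35.
New quantity: Q = 487 − 9.5(1198/35) = 5664/35.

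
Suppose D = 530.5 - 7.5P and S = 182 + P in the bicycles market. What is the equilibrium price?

P* = 41

Set D = S: 530.5 - 7.5P = 182 + P.
348.5 = 8.5P, so P* = 41.
Q* = 530.5 − 7.5(41) = 223.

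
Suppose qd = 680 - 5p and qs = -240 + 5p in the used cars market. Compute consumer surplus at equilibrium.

Equilibrium: 680 - 5p = -240 + 5p gives p* = 92, q* = 220.
Demand choke price (qd = 0): p = 136.
CS = ½(136 − 92)(220) = 4840.

Consumer surplus = 4840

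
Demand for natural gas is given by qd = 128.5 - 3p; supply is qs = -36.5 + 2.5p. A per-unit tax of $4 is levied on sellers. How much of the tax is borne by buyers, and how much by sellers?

Buyers bear 20/11, sellers bear 24/11

Pre-tax equilibrium: p* = 30, q* = 38.5.
Tax on sellers shifts supply to qs = -36.5 + 2.5(p − 4) = -46.5 + 2.5p.
128.5 - 3p = -46.5 + 2.5p gives buyer price pb = 350/11; sellers receive ps = 350/11 − 4 = 306/11.
New quantity: q = 128.5 − 3(350/11) = 727/22.
Buyer burden = 350/11 − 30 = 20/11; seller burden = 30 − 306/11 = 24/11.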